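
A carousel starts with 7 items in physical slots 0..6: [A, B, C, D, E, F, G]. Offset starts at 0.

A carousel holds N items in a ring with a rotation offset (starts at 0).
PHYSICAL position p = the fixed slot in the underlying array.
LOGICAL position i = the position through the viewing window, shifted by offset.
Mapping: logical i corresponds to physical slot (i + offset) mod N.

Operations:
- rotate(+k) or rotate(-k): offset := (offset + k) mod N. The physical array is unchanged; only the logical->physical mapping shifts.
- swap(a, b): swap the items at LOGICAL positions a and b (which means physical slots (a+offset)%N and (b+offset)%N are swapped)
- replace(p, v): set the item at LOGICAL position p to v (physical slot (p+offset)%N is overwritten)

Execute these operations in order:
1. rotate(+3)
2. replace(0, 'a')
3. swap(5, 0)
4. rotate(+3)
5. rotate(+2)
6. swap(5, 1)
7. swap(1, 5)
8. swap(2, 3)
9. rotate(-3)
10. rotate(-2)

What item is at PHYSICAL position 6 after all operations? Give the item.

Answer: G

Derivation:
After op 1 (rotate(+3)): offset=3, physical=[A,B,C,D,E,F,G], logical=[D,E,F,G,A,B,C]
After op 2 (replace(0, 'a')): offset=3, physical=[A,B,C,a,E,F,G], logical=[a,E,F,G,A,B,C]
After op 3 (swap(5, 0)): offset=3, physical=[A,a,C,B,E,F,G], logical=[B,E,F,G,A,a,C]
After op 4 (rotate(+3)): offset=6, physical=[A,a,C,B,E,F,G], logical=[G,A,a,C,B,E,F]
After op 5 (rotate(+2)): offset=1, physical=[A,a,C,B,E,F,G], logical=[a,C,B,E,F,G,A]
After op 6 (swap(5, 1)): offset=1, physical=[A,a,G,B,E,F,C], logical=[a,G,B,E,F,C,A]
After op 7 (swap(1, 5)): offset=1, physical=[A,a,C,B,E,F,G], logical=[a,C,B,E,F,G,A]
After op 8 (swap(2, 3)): offset=1, physical=[A,a,C,E,B,F,G], logical=[a,C,E,B,F,G,A]
After op 9 (rotate(-3)): offset=5, physical=[A,a,C,E,B,F,G], logical=[F,G,A,a,C,E,B]
After op 10 (rotate(-2)): offset=3, physical=[A,a,C,E,B,F,G], logical=[E,B,F,G,A,a,C]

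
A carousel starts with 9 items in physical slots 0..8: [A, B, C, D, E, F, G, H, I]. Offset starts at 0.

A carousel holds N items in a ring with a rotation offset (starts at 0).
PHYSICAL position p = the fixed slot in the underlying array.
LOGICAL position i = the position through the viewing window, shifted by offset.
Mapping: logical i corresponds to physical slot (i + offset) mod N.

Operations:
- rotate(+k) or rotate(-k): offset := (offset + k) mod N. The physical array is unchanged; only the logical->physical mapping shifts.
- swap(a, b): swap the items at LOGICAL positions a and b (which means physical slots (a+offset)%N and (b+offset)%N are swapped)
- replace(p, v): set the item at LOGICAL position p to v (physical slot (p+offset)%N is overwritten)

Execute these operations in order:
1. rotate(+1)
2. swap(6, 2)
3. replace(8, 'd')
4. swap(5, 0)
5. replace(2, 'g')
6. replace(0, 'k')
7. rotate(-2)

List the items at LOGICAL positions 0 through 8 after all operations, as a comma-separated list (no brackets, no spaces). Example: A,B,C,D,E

After op 1 (rotate(+1)): offset=1, physical=[A,B,C,D,E,F,G,H,I], logical=[B,C,D,E,F,G,H,I,A]
After op 2 (swap(6, 2)): offset=1, physical=[A,B,C,H,E,F,G,D,I], logical=[B,C,H,E,F,G,D,I,A]
After op 3 (replace(8, 'd')): offset=1, physical=[d,B,C,H,E,F,G,D,I], logical=[B,C,H,E,F,G,D,I,d]
After op 4 (swap(5, 0)): offset=1, physical=[d,G,C,H,E,F,B,D,I], logical=[G,C,H,E,F,B,D,I,d]
After op 5 (replace(2, 'g')): offset=1, physical=[d,G,C,g,E,F,B,D,I], logical=[G,C,g,E,F,B,D,I,d]
After op 6 (replace(0, 'k')): offset=1, physical=[d,k,C,g,E,F,B,D,I], logical=[k,C,g,E,F,B,D,I,d]
After op 7 (rotate(-2)): offset=8, physical=[d,k,C,g,E,F,B,D,I], logical=[I,d,k,C,g,E,F,B,D]

Answer: I,d,k,C,g,E,F,B,D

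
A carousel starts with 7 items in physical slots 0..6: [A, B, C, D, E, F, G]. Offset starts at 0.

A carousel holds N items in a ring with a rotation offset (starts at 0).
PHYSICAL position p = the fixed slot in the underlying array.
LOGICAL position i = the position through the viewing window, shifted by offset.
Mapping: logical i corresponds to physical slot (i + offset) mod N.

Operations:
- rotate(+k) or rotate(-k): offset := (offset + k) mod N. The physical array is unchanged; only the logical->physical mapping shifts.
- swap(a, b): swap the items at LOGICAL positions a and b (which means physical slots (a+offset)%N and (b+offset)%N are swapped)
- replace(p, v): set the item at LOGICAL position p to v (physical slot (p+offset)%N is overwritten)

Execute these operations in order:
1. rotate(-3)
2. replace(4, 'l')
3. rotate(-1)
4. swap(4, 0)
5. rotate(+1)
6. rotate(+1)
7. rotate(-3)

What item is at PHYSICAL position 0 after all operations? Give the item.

After op 1 (rotate(-3)): offset=4, physical=[A,B,C,D,E,F,G], logical=[E,F,G,A,B,C,D]
After op 2 (replace(4, 'l')): offset=4, physical=[A,l,C,D,E,F,G], logical=[E,F,G,A,l,C,D]
After op 3 (rotate(-1)): offset=3, physical=[A,l,C,D,E,F,G], logical=[D,E,F,G,A,l,C]
After op 4 (swap(4, 0)): offset=3, physical=[D,l,C,A,E,F,G], logical=[A,E,F,G,D,l,C]
After op 5 (rotate(+1)): offset=4, physical=[D,l,C,A,E,F,G], logical=[E,F,G,D,l,C,A]
After op 6 (rotate(+1)): offset=5, physical=[D,l,C,A,E,F,G], logical=[F,G,D,l,C,A,E]
After op 7 (rotate(-3)): offset=2, physical=[D,l,C,A,E,F,G], logical=[C,A,E,F,G,D,l]

Answer: D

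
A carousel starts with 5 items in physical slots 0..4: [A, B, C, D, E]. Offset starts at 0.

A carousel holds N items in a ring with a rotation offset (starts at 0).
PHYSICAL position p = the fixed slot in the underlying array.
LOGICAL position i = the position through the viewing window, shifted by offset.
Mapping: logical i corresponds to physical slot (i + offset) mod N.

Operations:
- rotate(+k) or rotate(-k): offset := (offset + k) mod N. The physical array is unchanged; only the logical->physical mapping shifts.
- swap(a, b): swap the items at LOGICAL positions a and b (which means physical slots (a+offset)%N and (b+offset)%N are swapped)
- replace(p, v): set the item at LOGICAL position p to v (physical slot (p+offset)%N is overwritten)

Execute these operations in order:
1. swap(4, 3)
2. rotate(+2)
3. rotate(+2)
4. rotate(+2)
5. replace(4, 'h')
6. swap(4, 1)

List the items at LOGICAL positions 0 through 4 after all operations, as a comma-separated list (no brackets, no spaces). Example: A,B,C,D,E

Answer: B,h,E,D,C

Derivation:
After op 1 (swap(4, 3)): offset=0, physical=[A,B,C,E,D], logical=[A,B,C,E,D]
After op 2 (rotate(+2)): offset=2, physical=[A,B,C,E,D], logical=[C,E,D,A,B]
After op 3 (rotate(+2)): offset=4, physical=[A,B,C,E,D], logical=[D,A,B,C,E]
After op 4 (rotate(+2)): offset=1, physical=[A,B,C,E,D], logical=[B,C,E,D,A]
After op 5 (replace(4, 'h')): offset=1, physical=[h,B,C,E,D], logical=[B,C,E,D,h]
After op 6 (swap(4, 1)): offset=1, physical=[C,B,h,E,D], logical=[B,h,E,D,C]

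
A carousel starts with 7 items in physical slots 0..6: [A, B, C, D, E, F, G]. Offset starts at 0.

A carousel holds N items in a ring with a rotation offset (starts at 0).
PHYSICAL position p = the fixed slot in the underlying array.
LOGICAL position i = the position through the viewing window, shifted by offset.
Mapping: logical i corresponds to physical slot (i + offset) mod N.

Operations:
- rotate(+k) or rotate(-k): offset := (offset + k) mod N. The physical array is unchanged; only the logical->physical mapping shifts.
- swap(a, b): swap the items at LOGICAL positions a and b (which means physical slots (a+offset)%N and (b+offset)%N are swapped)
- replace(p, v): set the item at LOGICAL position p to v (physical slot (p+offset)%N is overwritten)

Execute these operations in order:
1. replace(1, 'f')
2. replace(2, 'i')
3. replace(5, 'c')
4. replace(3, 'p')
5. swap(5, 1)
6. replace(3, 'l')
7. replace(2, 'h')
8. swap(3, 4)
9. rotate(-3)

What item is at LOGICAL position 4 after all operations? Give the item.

Answer: c

Derivation:
After op 1 (replace(1, 'f')): offset=0, physical=[A,f,C,D,E,F,G], logical=[A,f,C,D,E,F,G]
After op 2 (replace(2, 'i')): offset=0, physical=[A,f,i,D,E,F,G], logical=[A,f,i,D,E,F,G]
After op 3 (replace(5, 'c')): offset=0, physical=[A,f,i,D,E,c,G], logical=[A,f,i,D,E,c,G]
After op 4 (replace(3, 'p')): offset=0, physical=[A,f,i,p,E,c,G], logical=[A,f,i,p,E,c,G]
After op 5 (swap(5, 1)): offset=0, physical=[A,c,i,p,E,f,G], logical=[A,c,i,p,E,f,G]
After op 6 (replace(3, 'l')): offset=0, physical=[A,c,i,l,E,f,G], logical=[A,c,i,l,E,f,G]
After op 7 (replace(2, 'h')): offset=0, physical=[A,c,h,l,E,f,G], logical=[A,c,h,l,E,f,G]
After op 8 (swap(3, 4)): offset=0, physical=[A,c,h,E,l,f,G], logical=[A,c,h,E,l,f,G]
After op 9 (rotate(-3)): offset=4, physical=[A,c,h,E,l,f,G], logical=[l,f,G,A,c,h,E]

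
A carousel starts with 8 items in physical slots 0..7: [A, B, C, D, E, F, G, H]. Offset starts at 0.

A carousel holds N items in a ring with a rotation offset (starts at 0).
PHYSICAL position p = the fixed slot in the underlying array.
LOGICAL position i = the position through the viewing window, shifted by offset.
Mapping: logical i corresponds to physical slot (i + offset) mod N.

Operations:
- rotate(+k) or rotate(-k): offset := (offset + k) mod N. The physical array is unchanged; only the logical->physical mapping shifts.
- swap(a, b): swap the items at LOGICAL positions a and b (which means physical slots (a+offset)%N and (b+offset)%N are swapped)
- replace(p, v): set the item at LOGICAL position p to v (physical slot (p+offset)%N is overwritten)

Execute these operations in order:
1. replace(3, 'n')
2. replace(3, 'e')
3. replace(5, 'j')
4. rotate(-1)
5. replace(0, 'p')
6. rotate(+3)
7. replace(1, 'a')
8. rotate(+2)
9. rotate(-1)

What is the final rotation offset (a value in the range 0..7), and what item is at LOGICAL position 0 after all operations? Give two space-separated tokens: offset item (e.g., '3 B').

Answer: 3 a

Derivation:
After op 1 (replace(3, 'n')): offset=0, physical=[A,B,C,n,E,F,G,H], logical=[A,B,C,n,E,F,G,H]
After op 2 (replace(3, 'e')): offset=0, physical=[A,B,C,e,E,F,G,H], logical=[A,B,C,e,E,F,G,H]
After op 3 (replace(5, 'j')): offset=0, physical=[A,B,C,e,E,j,G,H], logical=[A,B,C,e,E,j,G,H]
After op 4 (rotate(-1)): offset=7, physical=[A,B,C,e,E,j,G,H], logical=[H,A,B,C,e,E,j,G]
After op 5 (replace(0, 'p')): offset=7, physical=[A,B,C,e,E,j,G,p], logical=[p,A,B,C,e,E,j,G]
After op 6 (rotate(+3)): offset=2, physical=[A,B,C,e,E,j,G,p], logical=[C,e,E,j,G,p,A,B]
After op 7 (replace(1, 'a')): offset=2, physical=[A,B,C,a,E,j,G,p], logical=[C,a,E,j,G,p,A,B]
After op 8 (rotate(+2)): offset=4, physical=[A,B,C,a,E,j,G,p], logical=[E,j,G,p,A,B,C,a]
After op 9 (rotate(-1)): offset=3, physical=[A,B,C,a,E,j,G,p], logical=[a,E,j,G,p,A,B,C]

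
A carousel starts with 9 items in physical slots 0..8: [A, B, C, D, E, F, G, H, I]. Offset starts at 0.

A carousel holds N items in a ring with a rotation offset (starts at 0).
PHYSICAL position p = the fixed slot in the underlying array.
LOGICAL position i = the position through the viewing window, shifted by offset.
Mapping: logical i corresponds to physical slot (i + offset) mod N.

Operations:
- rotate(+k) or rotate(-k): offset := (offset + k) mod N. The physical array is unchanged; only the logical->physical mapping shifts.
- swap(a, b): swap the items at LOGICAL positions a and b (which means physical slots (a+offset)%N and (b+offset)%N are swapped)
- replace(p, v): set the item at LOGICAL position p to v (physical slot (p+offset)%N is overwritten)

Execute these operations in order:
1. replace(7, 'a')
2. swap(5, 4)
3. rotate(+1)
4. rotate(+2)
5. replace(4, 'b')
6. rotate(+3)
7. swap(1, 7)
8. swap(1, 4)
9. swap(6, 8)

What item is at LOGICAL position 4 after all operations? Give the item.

Answer: F

Derivation:
After op 1 (replace(7, 'a')): offset=0, physical=[A,B,C,D,E,F,G,a,I], logical=[A,B,C,D,E,F,G,a,I]
After op 2 (swap(5, 4)): offset=0, physical=[A,B,C,D,F,E,G,a,I], logical=[A,B,C,D,F,E,G,a,I]
After op 3 (rotate(+1)): offset=1, physical=[A,B,C,D,F,E,G,a,I], logical=[B,C,D,F,E,G,a,I,A]
After op 4 (rotate(+2)): offset=3, physical=[A,B,C,D,F,E,G,a,I], logical=[D,F,E,G,a,I,A,B,C]
After op 5 (replace(4, 'b')): offset=3, physical=[A,B,C,D,F,E,G,b,I], logical=[D,F,E,G,b,I,A,B,C]
After op 6 (rotate(+3)): offset=6, physical=[A,B,C,D,F,E,G,b,I], logical=[G,b,I,A,B,C,D,F,E]
After op 7 (swap(1, 7)): offset=6, physical=[A,B,C,D,b,E,G,F,I], logical=[G,F,I,A,B,C,D,b,E]
After op 8 (swap(1, 4)): offset=6, physical=[A,F,C,D,b,E,G,B,I], logical=[G,B,I,A,F,C,D,b,E]
After op 9 (swap(6, 8)): offset=6, physical=[A,F,C,E,b,D,G,B,I], logical=[G,B,I,A,F,C,E,b,D]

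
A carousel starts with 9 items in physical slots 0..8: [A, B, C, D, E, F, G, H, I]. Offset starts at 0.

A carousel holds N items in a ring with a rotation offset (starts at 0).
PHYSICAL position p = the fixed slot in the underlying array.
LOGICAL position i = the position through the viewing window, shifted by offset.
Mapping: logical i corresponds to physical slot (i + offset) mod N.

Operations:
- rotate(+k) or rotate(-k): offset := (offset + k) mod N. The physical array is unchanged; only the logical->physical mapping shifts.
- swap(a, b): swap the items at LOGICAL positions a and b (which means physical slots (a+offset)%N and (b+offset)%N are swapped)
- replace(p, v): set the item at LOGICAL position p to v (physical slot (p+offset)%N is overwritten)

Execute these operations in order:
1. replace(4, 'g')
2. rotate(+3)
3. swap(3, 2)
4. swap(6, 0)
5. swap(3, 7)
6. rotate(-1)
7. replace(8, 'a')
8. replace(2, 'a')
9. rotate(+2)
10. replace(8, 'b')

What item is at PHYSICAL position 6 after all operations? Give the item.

Answer: B

Derivation:
After op 1 (replace(4, 'g')): offset=0, physical=[A,B,C,D,g,F,G,H,I], logical=[A,B,C,D,g,F,G,H,I]
After op 2 (rotate(+3)): offset=3, physical=[A,B,C,D,g,F,G,H,I], logical=[D,g,F,G,H,I,A,B,C]
After op 3 (swap(3, 2)): offset=3, physical=[A,B,C,D,g,G,F,H,I], logical=[D,g,G,F,H,I,A,B,C]
After op 4 (swap(6, 0)): offset=3, physical=[D,B,C,A,g,G,F,H,I], logical=[A,g,G,F,H,I,D,B,C]
After op 5 (swap(3, 7)): offset=3, physical=[D,F,C,A,g,G,B,H,I], logical=[A,g,G,B,H,I,D,F,C]
After op 6 (rotate(-1)): offset=2, physical=[D,F,C,A,g,G,B,H,I], logical=[C,A,g,G,B,H,I,D,F]
After op 7 (replace(8, 'a')): offset=2, physical=[D,a,C,A,g,G,B,H,I], logical=[C,A,g,G,B,H,I,D,a]
After op 8 (replace(2, 'a')): offset=2, physical=[D,a,C,A,a,G,B,H,I], logical=[C,A,a,G,B,H,I,D,a]
After op 9 (rotate(+2)): offset=4, physical=[D,a,C,A,a,G,B,H,I], logical=[a,G,B,H,I,D,a,C,A]
After op 10 (replace(8, 'b')): offset=4, physical=[D,a,C,b,a,G,B,H,I], logical=[a,G,B,H,I,D,a,C,b]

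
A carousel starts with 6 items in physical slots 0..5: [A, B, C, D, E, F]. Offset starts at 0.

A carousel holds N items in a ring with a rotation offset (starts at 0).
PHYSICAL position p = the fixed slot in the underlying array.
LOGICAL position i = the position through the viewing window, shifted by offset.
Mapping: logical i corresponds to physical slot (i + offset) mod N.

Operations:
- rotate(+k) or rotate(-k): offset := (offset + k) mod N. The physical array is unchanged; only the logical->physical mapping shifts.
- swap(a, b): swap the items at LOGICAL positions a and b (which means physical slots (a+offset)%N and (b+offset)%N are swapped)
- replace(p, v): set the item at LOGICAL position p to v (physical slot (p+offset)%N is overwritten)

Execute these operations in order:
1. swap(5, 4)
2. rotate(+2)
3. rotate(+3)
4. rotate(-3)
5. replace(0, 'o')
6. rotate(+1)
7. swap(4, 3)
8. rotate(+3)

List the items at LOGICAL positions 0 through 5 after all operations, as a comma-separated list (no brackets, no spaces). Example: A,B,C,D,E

Answer: B,A,o,D,F,E

Derivation:
After op 1 (swap(5, 4)): offset=0, physical=[A,B,C,D,F,E], logical=[A,B,C,D,F,E]
After op 2 (rotate(+2)): offset=2, physical=[A,B,C,D,F,E], logical=[C,D,F,E,A,B]
After op 3 (rotate(+3)): offset=5, physical=[A,B,C,D,F,E], logical=[E,A,B,C,D,F]
After op 4 (rotate(-3)): offset=2, physical=[A,B,C,D,F,E], logical=[C,D,F,E,A,B]
After op 5 (replace(0, 'o')): offset=2, physical=[A,B,o,D,F,E], logical=[o,D,F,E,A,B]
After op 6 (rotate(+1)): offset=3, physical=[A,B,o,D,F,E], logical=[D,F,E,A,B,o]
After op 7 (swap(4, 3)): offset=3, physical=[B,A,o,D,F,E], logical=[D,F,E,B,A,o]
After op 8 (rotate(+3)): offset=0, physical=[B,A,o,D,F,E], logical=[B,A,o,D,F,E]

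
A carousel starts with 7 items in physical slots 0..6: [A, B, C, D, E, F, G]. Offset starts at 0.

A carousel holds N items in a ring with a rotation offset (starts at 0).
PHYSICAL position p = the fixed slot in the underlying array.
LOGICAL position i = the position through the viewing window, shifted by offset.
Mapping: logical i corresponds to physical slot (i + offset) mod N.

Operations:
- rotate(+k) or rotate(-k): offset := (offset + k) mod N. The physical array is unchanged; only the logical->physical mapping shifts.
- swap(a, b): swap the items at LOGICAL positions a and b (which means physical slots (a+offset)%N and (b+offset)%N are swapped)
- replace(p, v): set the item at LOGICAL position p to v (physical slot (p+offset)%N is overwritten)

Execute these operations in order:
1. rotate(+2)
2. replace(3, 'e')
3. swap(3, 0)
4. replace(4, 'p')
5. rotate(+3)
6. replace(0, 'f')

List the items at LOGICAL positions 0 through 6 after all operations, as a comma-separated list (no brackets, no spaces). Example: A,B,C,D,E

Answer: f,p,A,B,e,D,E

Derivation:
After op 1 (rotate(+2)): offset=2, physical=[A,B,C,D,E,F,G], logical=[C,D,E,F,G,A,B]
After op 2 (replace(3, 'e')): offset=2, physical=[A,B,C,D,E,e,G], logical=[C,D,E,e,G,A,B]
After op 3 (swap(3, 0)): offset=2, physical=[A,B,e,D,E,C,G], logical=[e,D,E,C,G,A,B]
After op 4 (replace(4, 'p')): offset=2, physical=[A,B,e,D,E,C,p], logical=[e,D,E,C,p,A,B]
After op 5 (rotate(+3)): offset=5, physical=[A,B,e,D,E,C,p], logical=[C,p,A,B,e,D,E]
After op 6 (replace(0, 'f')): offset=5, physical=[A,B,e,D,E,f,p], logical=[f,p,A,B,e,D,E]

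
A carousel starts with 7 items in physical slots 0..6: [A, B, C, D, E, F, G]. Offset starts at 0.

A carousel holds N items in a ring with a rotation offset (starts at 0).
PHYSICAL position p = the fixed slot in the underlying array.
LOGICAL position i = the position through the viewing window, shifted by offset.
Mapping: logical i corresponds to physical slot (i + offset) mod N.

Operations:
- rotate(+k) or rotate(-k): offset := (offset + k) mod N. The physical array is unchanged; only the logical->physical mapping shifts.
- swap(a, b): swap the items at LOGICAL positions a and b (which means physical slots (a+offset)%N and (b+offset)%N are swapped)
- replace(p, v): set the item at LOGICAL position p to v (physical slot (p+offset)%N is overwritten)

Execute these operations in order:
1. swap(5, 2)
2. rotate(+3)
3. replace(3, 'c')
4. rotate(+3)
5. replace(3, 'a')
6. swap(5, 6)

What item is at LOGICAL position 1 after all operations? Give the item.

Answer: A

Derivation:
After op 1 (swap(5, 2)): offset=0, physical=[A,B,F,D,E,C,G], logical=[A,B,F,D,E,C,G]
After op 2 (rotate(+3)): offset=3, physical=[A,B,F,D,E,C,G], logical=[D,E,C,G,A,B,F]
After op 3 (replace(3, 'c')): offset=3, physical=[A,B,F,D,E,C,c], logical=[D,E,C,c,A,B,F]
After op 4 (rotate(+3)): offset=6, physical=[A,B,F,D,E,C,c], logical=[c,A,B,F,D,E,C]
After op 5 (replace(3, 'a')): offset=6, physical=[A,B,a,D,E,C,c], logical=[c,A,B,a,D,E,C]
After op 6 (swap(5, 6)): offset=6, physical=[A,B,a,D,C,E,c], logical=[c,A,B,a,D,C,E]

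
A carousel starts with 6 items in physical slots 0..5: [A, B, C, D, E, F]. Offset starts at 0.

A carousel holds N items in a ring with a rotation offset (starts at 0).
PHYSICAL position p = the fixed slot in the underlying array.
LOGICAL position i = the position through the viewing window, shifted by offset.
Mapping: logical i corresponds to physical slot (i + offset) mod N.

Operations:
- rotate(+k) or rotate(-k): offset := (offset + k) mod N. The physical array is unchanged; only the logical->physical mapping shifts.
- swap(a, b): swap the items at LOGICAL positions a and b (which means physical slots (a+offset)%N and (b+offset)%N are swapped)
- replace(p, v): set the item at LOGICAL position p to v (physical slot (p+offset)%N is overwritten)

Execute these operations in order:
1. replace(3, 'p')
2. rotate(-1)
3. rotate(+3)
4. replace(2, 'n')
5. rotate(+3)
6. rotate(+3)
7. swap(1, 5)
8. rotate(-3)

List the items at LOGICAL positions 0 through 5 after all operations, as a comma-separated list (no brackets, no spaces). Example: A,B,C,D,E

Answer: F,A,p,C,B,n

Derivation:
After op 1 (replace(3, 'p')): offset=0, physical=[A,B,C,p,E,F], logical=[A,B,C,p,E,F]
After op 2 (rotate(-1)): offset=5, physical=[A,B,C,p,E,F], logical=[F,A,B,C,p,E]
After op 3 (rotate(+3)): offset=2, physical=[A,B,C,p,E,F], logical=[C,p,E,F,A,B]
After op 4 (replace(2, 'n')): offset=2, physical=[A,B,C,p,n,F], logical=[C,p,n,F,A,B]
After op 5 (rotate(+3)): offset=5, physical=[A,B,C,p,n,F], logical=[F,A,B,C,p,n]
After op 6 (rotate(+3)): offset=2, physical=[A,B,C,p,n,F], logical=[C,p,n,F,A,B]
After op 7 (swap(1, 5)): offset=2, physical=[A,p,C,B,n,F], logical=[C,B,n,F,A,p]
After op 8 (rotate(-3)): offset=5, physical=[A,p,C,B,n,F], logical=[F,A,p,C,B,n]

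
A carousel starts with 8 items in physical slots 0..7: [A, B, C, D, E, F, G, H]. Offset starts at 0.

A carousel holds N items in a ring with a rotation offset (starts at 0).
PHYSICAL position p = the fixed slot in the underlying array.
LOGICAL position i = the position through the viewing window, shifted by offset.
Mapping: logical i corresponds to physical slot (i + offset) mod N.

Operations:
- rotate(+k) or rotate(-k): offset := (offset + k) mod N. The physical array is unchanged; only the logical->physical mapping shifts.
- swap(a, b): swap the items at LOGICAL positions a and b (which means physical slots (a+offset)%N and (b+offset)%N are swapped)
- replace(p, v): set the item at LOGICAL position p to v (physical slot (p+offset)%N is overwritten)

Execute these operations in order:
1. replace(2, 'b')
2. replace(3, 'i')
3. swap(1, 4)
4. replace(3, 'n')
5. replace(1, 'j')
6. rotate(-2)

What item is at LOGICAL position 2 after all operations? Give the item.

Answer: A

Derivation:
After op 1 (replace(2, 'b')): offset=0, physical=[A,B,b,D,E,F,G,H], logical=[A,B,b,D,E,F,G,H]
After op 2 (replace(3, 'i')): offset=0, physical=[A,B,b,i,E,F,G,H], logical=[A,B,b,i,E,F,G,H]
After op 3 (swap(1, 4)): offset=0, physical=[A,E,b,i,B,F,G,H], logical=[A,E,b,i,B,F,G,H]
After op 4 (replace(3, 'n')): offset=0, physical=[A,E,b,n,B,F,G,H], logical=[A,E,b,n,B,F,G,H]
After op 5 (replace(1, 'j')): offset=0, physical=[A,j,b,n,B,F,G,H], logical=[A,j,b,n,B,F,G,H]
After op 6 (rotate(-2)): offset=6, physical=[A,j,b,n,B,F,G,H], logical=[G,H,A,j,b,n,B,F]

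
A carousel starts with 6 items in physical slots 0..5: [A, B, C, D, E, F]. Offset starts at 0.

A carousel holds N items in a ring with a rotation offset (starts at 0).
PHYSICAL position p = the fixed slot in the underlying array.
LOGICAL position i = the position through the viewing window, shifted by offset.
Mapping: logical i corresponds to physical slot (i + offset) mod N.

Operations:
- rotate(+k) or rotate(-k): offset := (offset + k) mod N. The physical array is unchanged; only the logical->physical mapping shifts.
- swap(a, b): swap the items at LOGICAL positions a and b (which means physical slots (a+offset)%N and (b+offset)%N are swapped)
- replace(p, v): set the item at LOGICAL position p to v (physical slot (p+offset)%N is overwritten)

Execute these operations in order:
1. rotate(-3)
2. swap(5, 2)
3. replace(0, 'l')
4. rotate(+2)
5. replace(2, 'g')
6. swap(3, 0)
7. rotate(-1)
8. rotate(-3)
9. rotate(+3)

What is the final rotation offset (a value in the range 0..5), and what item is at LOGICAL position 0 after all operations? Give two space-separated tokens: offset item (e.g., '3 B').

After op 1 (rotate(-3)): offset=3, physical=[A,B,C,D,E,F], logical=[D,E,F,A,B,C]
After op 2 (swap(5, 2)): offset=3, physical=[A,B,F,D,E,C], logical=[D,E,C,A,B,F]
After op 3 (replace(0, 'l')): offset=3, physical=[A,B,F,l,E,C], logical=[l,E,C,A,B,F]
After op 4 (rotate(+2)): offset=5, physical=[A,B,F,l,E,C], logical=[C,A,B,F,l,E]
After op 5 (replace(2, 'g')): offset=5, physical=[A,g,F,l,E,C], logical=[C,A,g,F,l,E]
After op 6 (swap(3, 0)): offset=5, physical=[A,g,C,l,E,F], logical=[F,A,g,C,l,E]
After op 7 (rotate(-1)): offset=4, physical=[A,g,C,l,E,F], logical=[E,F,A,g,C,l]
After op 8 (rotate(-3)): offset=1, physical=[A,g,C,l,E,F], logical=[g,C,l,E,F,A]
After op 9 (rotate(+3)): offset=4, physical=[A,g,C,l,E,F], logical=[E,F,A,g,C,l]

Answer: 4 E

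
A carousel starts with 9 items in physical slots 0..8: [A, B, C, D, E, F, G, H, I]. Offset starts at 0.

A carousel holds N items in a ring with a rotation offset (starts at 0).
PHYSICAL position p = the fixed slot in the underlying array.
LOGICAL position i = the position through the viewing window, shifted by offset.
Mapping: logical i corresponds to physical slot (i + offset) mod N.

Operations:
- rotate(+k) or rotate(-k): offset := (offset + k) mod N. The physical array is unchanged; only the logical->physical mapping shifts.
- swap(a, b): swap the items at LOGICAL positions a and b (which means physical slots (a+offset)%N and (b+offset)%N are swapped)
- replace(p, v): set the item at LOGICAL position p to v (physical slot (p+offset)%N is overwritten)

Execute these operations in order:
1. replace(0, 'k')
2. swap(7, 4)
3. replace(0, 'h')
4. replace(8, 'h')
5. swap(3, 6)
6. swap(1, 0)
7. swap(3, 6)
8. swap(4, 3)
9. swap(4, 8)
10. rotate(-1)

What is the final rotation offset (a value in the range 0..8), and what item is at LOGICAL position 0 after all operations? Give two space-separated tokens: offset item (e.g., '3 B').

After op 1 (replace(0, 'k')): offset=0, physical=[k,B,C,D,E,F,G,H,I], logical=[k,B,C,D,E,F,G,H,I]
After op 2 (swap(7, 4)): offset=0, physical=[k,B,C,D,H,F,G,E,I], logical=[k,B,C,D,H,F,G,E,I]
After op 3 (replace(0, 'h')): offset=0, physical=[h,B,C,D,H,F,G,E,I], logical=[h,B,C,D,H,F,G,E,I]
After op 4 (replace(8, 'h')): offset=0, physical=[h,B,C,D,H,F,G,E,h], logical=[h,B,C,D,H,F,G,E,h]
After op 5 (swap(3, 6)): offset=0, physical=[h,B,C,G,H,F,D,E,h], logical=[h,B,C,G,H,F,D,E,h]
After op 6 (swap(1, 0)): offset=0, physical=[B,h,C,G,H,F,D,E,h], logical=[B,h,C,G,H,F,D,E,h]
After op 7 (swap(3, 6)): offset=0, physical=[B,h,C,D,H,F,G,E,h], logical=[B,h,C,D,H,F,G,E,h]
After op 8 (swap(4, 3)): offset=0, physical=[B,h,C,H,D,F,G,E,h], logical=[B,h,C,H,D,F,G,E,h]
After op 9 (swap(4, 8)): offset=0, physical=[B,h,C,H,h,F,G,E,D], logical=[B,h,C,H,h,F,G,E,D]
After op 10 (rotate(-1)): offset=8, physical=[B,h,C,H,h,F,G,E,D], logical=[D,B,h,C,H,h,F,G,E]

Answer: 8 D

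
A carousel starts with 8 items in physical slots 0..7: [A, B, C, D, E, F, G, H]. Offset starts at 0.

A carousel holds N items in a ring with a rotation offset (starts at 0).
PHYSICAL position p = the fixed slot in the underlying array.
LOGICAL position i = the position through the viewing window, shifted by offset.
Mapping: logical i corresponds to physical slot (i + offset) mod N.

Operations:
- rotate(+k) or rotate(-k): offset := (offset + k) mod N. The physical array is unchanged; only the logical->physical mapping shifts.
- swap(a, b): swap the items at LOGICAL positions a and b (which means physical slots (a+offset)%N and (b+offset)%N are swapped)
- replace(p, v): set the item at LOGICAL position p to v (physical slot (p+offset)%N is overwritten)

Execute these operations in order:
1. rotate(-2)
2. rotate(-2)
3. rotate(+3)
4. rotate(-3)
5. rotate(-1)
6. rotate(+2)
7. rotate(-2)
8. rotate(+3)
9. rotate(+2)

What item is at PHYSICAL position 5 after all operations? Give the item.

Answer: F

Derivation:
After op 1 (rotate(-2)): offset=6, physical=[A,B,C,D,E,F,G,H], logical=[G,H,A,B,C,D,E,F]
After op 2 (rotate(-2)): offset=4, physical=[A,B,C,D,E,F,G,H], logical=[E,F,G,H,A,B,C,D]
After op 3 (rotate(+3)): offset=7, physical=[A,B,C,D,E,F,G,H], logical=[H,A,B,C,D,E,F,G]
After op 4 (rotate(-3)): offset=4, physical=[A,B,C,D,E,F,G,H], logical=[E,F,G,H,A,B,C,D]
After op 5 (rotate(-1)): offset=3, physical=[A,B,C,D,E,F,G,H], logical=[D,E,F,G,H,A,B,C]
After op 6 (rotate(+2)): offset=5, physical=[A,B,C,D,E,F,G,H], logical=[F,G,H,A,B,C,D,E]
After op 7 (rotate(-2)): offset=3, physical=[A,B,C,D,E,F,G,H], logical=[D,E,F,G,H,A,B,C]
After op 8 (rotate(+3)): offset=6, physical=[A,B,C,D,E,F,G,H], logical=[G,H,A,B,C,D,E,F]
After op 9 (rotate(+2)): offset=0, physical=[A,B,C,D,E,F,G,H], logical=[A,B,C,D,E,F,G,H]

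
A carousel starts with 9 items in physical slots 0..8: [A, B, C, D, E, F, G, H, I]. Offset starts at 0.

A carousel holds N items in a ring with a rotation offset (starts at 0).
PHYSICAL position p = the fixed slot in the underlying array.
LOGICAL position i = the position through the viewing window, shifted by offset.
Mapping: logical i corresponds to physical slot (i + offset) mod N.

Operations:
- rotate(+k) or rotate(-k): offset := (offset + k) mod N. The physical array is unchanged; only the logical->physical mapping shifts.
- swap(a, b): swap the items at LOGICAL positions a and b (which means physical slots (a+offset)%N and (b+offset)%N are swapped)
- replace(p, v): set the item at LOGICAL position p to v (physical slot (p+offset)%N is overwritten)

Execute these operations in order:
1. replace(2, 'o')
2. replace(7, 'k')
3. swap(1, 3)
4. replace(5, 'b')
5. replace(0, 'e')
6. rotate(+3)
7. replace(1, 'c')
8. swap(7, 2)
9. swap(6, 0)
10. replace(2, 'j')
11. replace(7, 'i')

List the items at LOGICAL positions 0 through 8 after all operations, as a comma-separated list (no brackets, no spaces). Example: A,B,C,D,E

After op 1 (replace(2, 'o')): offset=0, physical=[A,B,o,D,E,F,G,H,I], logical=[A,B,o,D,E,F,G,H,I]
After op 2 (replace(7, 'k')): offset=0, physical=[A,B,o,D,E,F,G,k,I], logical=[A,B,o,D,E,F,G,k,I]
After op 3 (swap(1, 3)): offset=0, physical=[A,D,o,B,E,F,G,k,I], logical=[A,D,o,B,E,F,G,k,I]
After op 4 (replace(5, 'b')): offset=0, physical=[A,D,o,B,E,b,G,k,I], logical=[A,D,o,B,E,b,G,k,I]
After op 5 (replace(0, 'e')): offset=0, physical=[e,D,o,B,E,b,G,k,I], logical=[e,D,o,B,E,b,G,k,I]
After op 6 (rotate(+3)): offset=3, physical=[e,D,o,B,E,b,G,k,I], logical=[B,E,b,G,k,I,e,D,o]
After op 7 (replace(1, 'c')): offset=3, physical=[e,D,o,B,c,b,G,k,I], logical=[B,c,b,G,k,I,e,D,o]
After op 8 (swap(7, 2)): offset=3, physical=[e,b,o,B,c,D,G,k,I], logical=[B,c,D,G,k,I,e,b,o]
After op 9 (swap(6, 0)): offset=3, physical=[B,b,o,e,c,D,G,k,I], logical=[e,c,D,G,k,I,B,b,o]
After op 10 (replace(2, 'j')): offset=3, physical=[B,b,o,e,c,j,G,k,I], logical=[e,c,j,G,k,I,B,b,o]
After op 11 (replace(7, 'i')): offset=3, physical=[B,i,o,e,c,j,G,k,I], logical=[e,c,j,G,k,I,B,i,o]

Answer: e,c,j,G,k,I,B,i,o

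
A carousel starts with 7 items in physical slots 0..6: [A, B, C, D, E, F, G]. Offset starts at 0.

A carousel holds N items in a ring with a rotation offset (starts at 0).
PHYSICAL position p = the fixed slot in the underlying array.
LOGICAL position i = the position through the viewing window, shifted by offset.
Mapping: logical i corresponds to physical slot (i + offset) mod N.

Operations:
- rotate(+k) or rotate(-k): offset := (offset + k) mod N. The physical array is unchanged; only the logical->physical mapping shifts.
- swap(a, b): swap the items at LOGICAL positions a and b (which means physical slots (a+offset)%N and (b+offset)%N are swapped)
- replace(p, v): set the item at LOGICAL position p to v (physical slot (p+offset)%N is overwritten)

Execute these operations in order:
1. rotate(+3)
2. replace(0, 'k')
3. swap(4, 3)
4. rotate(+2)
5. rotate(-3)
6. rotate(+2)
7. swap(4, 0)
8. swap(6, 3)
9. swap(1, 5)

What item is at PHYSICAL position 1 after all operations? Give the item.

Answer: E

Derivation:
After op 1 (rotate(+3)): offset=3, physical=[A,B,C,D,E,F,G], logical=[D,E,F,G,A,B,C]
After op 2 (replace(0, 'k')): offset=3, physical=[A,B,C,k,E,F,G], logical=[k,E,F,G,A,B,C]
After op 3 (swap(4, 3)): offset=3, physical=[G,B,C,k,E,F,A], logical=[k,E,F,A,G,B,C]
After op 4 (rotate(+2)): offset=5, physical=[G,B,C,k,E,F,A], logical=[F,A,G,B,C,k,E]
After op 5 (rotate(-3)): offset=2, physical=[G,B,C,k,E,F,A], logical=[C,k,E,F,A,G,B]
After op 6 (rotate(+2)): offset=4, physical=[G,B,C,k,E,F,A], logical=[E,F,A,G,B,C,k]
After op 7 (swap(4, 0)): offset=4, physical=[G,E,C,k,B,F,A], logical=[B,F,A,G,E,C,k]
After op 8 (swap(6, 3)): offset=4, physical=[k,E,C,G,B,F,A], logical=[B,F,A,k,E,C,G]
After op 9 (swap(1, 5)): offset=4, physical=[k,E,F,G,B,C,A], logical=[B,C,A,k,E,F,G]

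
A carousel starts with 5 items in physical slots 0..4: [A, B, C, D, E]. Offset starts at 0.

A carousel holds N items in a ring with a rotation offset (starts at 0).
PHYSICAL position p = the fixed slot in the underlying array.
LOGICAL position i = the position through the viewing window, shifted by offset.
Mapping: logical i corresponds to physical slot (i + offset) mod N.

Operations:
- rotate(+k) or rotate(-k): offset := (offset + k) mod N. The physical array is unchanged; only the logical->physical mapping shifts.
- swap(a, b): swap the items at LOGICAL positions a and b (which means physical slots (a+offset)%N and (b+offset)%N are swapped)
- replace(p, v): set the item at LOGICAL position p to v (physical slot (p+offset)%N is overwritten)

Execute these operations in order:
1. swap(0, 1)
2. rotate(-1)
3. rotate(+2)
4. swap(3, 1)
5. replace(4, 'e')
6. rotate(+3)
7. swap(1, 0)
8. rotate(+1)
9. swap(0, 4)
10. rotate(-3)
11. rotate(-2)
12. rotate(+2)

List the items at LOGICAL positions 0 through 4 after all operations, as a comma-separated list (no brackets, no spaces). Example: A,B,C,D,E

Answer: E,D,C,e,A

Derivation:
After op 1 (swap(0, 1)): offset=0, physical=[B,A,C,D,E], logical=[B,A,C,D,E]
After op 2 (rotate(-1)): offset=4, physical=[B,A,C,D,E], logical=[E,B,A,C,D]
After op 3 (rotate(+2)): offset=1, physical=[B,A,C,D,E], logical=[A,C,D,E,B]
After op 4 (swap(3, 1)): offset=1, physical=[B,A,E,D,C], logical=[A,E,D,C,B]
After op 5 (replace(4, 'e')): offset=1, physical=[e,A,E,D,C], logical=[A,E,D,C,e]
After op 6 (rotate(+3)): offset=4, physical=[e,A,E,D,C], logical=[C,e,A,E,D]
After op 7 (swap(1, 0)): offset=4, physical=[C,A,E,D,e], logical=[e,C,A,E,D]
After op 8 (rotate(+1)): offset=0, physical=[C,A,E,D,e], logical=[C,A,E,D,e]
After op 9 (swap(0, 4)): offset=0, physical=[e,A,E,D,C], logical=[e,A,E,D,C]
After op 10 (rotate(-3)): offset=2, physical=[e,A,E,D,C], logical=[E,D,C,e,A]
After op 11 (rotate(-2)): offset=0, physical=[e,A,E,D,C], logical=[e,A,E,D,C]
After op 12 (rotate(+2)): offset=2, physical=[e,A,E,D,C], logical=[E,D,C,e,A]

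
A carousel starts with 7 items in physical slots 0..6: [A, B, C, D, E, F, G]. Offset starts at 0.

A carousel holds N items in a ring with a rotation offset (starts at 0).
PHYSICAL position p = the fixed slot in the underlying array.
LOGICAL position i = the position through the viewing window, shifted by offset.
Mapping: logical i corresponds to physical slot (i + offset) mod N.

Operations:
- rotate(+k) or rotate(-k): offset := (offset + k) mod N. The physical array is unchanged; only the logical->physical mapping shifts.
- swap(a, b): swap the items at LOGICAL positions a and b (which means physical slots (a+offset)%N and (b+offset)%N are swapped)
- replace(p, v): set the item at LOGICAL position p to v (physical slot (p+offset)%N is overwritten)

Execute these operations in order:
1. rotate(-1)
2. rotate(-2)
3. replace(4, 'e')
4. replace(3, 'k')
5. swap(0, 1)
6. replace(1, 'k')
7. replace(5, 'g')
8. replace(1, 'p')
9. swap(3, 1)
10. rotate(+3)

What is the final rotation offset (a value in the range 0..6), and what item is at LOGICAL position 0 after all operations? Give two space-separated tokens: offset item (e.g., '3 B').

Answer: 0 p

Derivation:
After op 1 (rotate(-1)): offset=6, physical=[A,B,C,D,E,F,G], logical=[G,A,B,C,D,E,F]
After op 2 (rotate(-2)): offset=4, physical=[A,B,C,D,E,F,G], logical=[E,F,G,A,B,C,D]
After op 3 (replace(4, 'e')): offset=4, physical=[A,e,C,D,E,F,G], logical=[E,F,G,A,e,C,D]
After op 4 (replace(3, 'k')): offset=4, physical=[k,e,C,D,E,F,G], logical=[E,F,G,k,e,C,D]
After op 5 (swap(0, 1)): offset=4, physical=[k,e,C,D,F,E,G], logical=[F,E,G,k,e,C,D]
After op 6 (replace(1, 'k')): offset=4, physical=[k,e,C,D,F,k,G], logical=[F,k,G,k,e,C,D]
After op 7 (replace(5, 'g')): offset=4, physical=[k,e,g,D,F,k,G], logical=[F,k,G,k,e,g,D]
After op 8 (replace(1, 'p')): offset=4, physical=[k,e,g,D,F,p,G], logical=[F,p,G,k,e,g,D]
After op 9 (swap(3, 1)): offset=4, physical=[p,e,g,D,F,k,G], logical=[F,k,G,p,e,g,D]
After op 10 (rotate(+3)): offset=0, physical=[p,e,g,D,F,k,G], logical=[p,e,g,D,F,k,G]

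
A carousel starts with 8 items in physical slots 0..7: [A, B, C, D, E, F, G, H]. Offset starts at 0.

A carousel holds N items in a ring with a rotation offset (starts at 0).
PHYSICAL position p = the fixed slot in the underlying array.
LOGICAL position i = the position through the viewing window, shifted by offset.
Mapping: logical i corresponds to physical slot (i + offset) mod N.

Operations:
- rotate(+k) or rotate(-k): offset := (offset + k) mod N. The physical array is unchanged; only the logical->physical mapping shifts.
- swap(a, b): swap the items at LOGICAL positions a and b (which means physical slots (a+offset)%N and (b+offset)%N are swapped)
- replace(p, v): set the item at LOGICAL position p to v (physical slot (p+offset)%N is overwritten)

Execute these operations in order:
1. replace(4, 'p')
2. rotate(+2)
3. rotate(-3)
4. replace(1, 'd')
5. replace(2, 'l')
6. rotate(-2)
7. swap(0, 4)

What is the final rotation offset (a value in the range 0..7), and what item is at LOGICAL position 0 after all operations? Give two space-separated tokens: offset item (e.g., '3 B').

Answer: 5 l

Derivation:
After op 1 (replace(4, 'p')): offset=0, physical=[A,B,C,D,p,F,G,H], logical=[A,B,C,D,p,F,G,H]
After op 2 (rotate(+2)): offset=2, physical=[A,B,C,D,p,F,G,H], logical=[C,D,p,F,G,H,A,B]
After op 3 (rotate(-3)): offset=7, physical=[A,B,C,D,p,F,G,H], logical=[H,A,B,C,D,p,F,G]
After op 4 (replace(1, 'd')): offset=7, physical=[d,B,C,D,p,F,G,H], logical=[H,d,B,C,D,p,F,G]
After op 5 (replace(2, 'l')): offset=7, physical=[d,l,C,D,p,F,G,H], logical=[H,d,l,C,D,p,F,G]
After op 6 (rotate(-2)): offset=5, physical=[d,l,C,D,p,F,G,H], logical=[F,G,H,d,l,C,D,p]
After op 7 (swap(0, 4)): offset=5, physical=[d,F,C,D,p,l,G,H], logical=[l,G,H,d,F,C,D,p]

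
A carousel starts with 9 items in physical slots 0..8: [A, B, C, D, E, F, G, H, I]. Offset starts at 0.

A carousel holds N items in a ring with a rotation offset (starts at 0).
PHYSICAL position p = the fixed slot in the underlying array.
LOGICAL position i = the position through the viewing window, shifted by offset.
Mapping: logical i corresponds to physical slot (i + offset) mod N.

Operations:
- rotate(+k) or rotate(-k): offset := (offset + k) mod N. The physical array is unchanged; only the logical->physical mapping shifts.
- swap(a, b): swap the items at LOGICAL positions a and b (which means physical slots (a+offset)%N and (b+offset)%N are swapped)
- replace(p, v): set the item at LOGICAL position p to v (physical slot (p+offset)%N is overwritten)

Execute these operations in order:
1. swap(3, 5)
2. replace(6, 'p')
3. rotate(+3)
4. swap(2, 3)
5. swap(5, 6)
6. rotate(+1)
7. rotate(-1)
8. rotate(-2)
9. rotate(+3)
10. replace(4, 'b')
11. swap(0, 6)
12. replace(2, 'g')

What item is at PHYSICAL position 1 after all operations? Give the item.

After op 1 (swap(3, 5)): offset=0, physical=[A,B,C,F,E,D,G,H,I], logical=[A,B,C,F,E,D,G,H,I]
After op 2 (replace(6, 'p')): offset=0, physical=[A,B,C,F,E,D,p,H,I], logical=[A,B,C,F,E,D,p,H,I]
After op 3 (rotate(+3)): offset=3, physical=[A,B,C,F,E,D,p,H,I], logical=[F,E,D,p,H,I,A,B,C]
After op 4 (swap(2, 3)): offset=3, physical=[A,B,C,F,E,p,D,H,I], logical=[F,E,p,D,H,I,A,B,C]
After op 5 (swap(5, 6)): offset=3, physical=[I,B,C,F,E,p,D,H,A], logical=[F,E,p,D,H,A,I,B,C]
After op 6 (rotate(+1)): offset=4, physical=[I,B,C,F,E,p,D,H,A], logical=[E,p,D,H,A,I,B,C,F]
After op 7 (rotate(-1)): offset=3, physical=[I,B,C,F,E,p,D,H,A], logical=[F,E,p,D,H,A,I,B,C]
After op 8 (rotate(-2)): offset=1, physical=[I,B,C,F,E,p,D,H,A], logical=[B,C,F,E,p,D,H,A,I]
After op 9 (rotate(+3)): offset=4, physical=[I,B,C,F,E,p,D,H,A], logical=[E,p,D,H,A,I,B,C,F]
After op 10 (replace(4, 'b')): offset=4, physical=[I,B,C,F,E,p,D,H,b], logical=[E,p,D,H,b,I,B,C,F]
After op 11 (swap(0, 6)): offset=4, physical=[I,E,C,F,B,p,D,H,b], logical=[B,p,D,H,b,I,E,C,F]
After op 12 (replace(2, 'g')): offset=4, physical=[I,E,C,F,B,p,g,H,b], logical=[B,p,g,H,b,I,E,C,F]

Answer: E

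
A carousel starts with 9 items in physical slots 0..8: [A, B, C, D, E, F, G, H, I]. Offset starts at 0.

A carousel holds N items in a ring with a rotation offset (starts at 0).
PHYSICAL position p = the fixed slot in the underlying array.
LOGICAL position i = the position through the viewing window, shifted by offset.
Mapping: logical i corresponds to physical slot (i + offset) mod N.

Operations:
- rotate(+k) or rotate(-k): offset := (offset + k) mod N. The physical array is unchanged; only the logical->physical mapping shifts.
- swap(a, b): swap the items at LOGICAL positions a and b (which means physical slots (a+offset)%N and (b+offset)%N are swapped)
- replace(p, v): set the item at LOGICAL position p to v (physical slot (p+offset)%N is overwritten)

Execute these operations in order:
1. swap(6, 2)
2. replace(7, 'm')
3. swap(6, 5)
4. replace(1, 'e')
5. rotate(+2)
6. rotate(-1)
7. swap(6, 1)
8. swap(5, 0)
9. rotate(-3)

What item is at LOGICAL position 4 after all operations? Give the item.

After op 1 (swap(6, 2)): offset=0, physical=[A,B,G,D,E,F,C,H,I], logical=[A,B,G,D,E,F,C,H,I]
After op 2 (replace(7, 'm')): offset=0, physical=[A,B,G,D,E,F,C,m,I], logical=[A,B,G,D,E,F,C,m,I]
After op 3 (swap(6, 5)): offset=0, physical=[A,B,G,D,E,C,F,m,I], logical=[A,B,G,D,E,C,F,m,I]
After op 4 (replace(1, 'e')): offset=0, physical=[A,e,G,D,E,C,F,m,I], logical=[A,e,G,D,E,C,F,m,I]
After op 5 (rotate(+2)): offset=2, physical=[A,e,G,D,E,C,F,m,I], logical=[G,D,E,C,F,m,I,A,e]
After op 6 (rotate(-1)): offset=1, physical=[A,e,G,D,E,C,F,m,I], logical=[e,G,D,E,C,F,m,I,A]
After op 7 (swap(6, 1)): offset=1, physical=[A,e,m,D,E,C,F,G,I], logical=[e,m,D,E,C,F,G,I,A]
After op 8 (swap(5, 0)): offset=1, physical=[A,F,m,D,E,C,e,G,I], logical=[F,m,D,E,C,e,G,I,A]
After op 9 (rotate(-3)): offset=7, physical=[A,F,m,D,E,C,e,G,I], logical=[G,I,A,F,m,D,E,C,e]

Answer: m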